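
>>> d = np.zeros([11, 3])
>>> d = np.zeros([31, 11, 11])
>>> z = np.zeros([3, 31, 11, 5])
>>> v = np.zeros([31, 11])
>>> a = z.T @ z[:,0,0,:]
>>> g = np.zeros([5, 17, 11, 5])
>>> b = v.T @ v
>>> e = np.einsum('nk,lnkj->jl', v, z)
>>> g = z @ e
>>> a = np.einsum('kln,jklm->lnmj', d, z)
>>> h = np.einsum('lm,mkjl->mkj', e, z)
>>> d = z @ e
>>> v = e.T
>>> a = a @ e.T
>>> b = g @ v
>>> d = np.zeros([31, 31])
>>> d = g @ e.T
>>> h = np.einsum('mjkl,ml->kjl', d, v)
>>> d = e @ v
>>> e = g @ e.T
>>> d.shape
(5, 5)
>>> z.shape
(3, 31, 11, 5)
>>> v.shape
(3, 5)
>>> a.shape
(11, 11, 5, 5)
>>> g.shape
(3, 31, 11, 3)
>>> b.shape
(3, 31, 11, 5)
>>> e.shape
(3, 31, 11, 5)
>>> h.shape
(11, 31, 5)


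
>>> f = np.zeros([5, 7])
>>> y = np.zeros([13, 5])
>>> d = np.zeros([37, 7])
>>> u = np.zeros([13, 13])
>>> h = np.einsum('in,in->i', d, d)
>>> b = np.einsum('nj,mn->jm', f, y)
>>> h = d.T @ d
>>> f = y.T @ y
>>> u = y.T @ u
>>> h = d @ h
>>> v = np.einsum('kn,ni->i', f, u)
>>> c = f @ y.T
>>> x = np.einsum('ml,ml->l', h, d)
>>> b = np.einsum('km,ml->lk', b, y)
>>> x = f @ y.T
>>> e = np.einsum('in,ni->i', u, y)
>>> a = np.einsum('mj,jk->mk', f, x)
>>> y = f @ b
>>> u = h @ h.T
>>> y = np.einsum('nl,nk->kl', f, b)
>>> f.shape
(5, 5)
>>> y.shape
(7, 5)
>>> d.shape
(37, 7)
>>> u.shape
(37, 37)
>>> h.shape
(37, 7)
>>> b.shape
(5, 7)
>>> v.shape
(13,)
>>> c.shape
(5, 13)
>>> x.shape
(5, 13)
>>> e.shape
(5,)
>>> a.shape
(5, 13)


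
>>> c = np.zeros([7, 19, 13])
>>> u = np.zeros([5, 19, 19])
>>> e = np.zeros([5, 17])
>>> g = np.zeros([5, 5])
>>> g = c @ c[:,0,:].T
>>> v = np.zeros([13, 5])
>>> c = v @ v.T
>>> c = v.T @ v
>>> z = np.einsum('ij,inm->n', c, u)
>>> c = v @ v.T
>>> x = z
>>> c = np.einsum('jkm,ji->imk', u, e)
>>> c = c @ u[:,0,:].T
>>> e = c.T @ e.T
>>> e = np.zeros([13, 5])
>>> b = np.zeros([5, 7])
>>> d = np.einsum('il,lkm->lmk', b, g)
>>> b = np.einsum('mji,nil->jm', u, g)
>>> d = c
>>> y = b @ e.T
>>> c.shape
(17, 19, 5)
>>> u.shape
(5, 19, 19)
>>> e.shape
(13, 5)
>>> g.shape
(7, 19, 7)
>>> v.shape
(13, 5)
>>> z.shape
(19,)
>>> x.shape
(19,)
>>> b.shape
(19, 5)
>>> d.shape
(17, 19, 5)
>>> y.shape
(19, 13)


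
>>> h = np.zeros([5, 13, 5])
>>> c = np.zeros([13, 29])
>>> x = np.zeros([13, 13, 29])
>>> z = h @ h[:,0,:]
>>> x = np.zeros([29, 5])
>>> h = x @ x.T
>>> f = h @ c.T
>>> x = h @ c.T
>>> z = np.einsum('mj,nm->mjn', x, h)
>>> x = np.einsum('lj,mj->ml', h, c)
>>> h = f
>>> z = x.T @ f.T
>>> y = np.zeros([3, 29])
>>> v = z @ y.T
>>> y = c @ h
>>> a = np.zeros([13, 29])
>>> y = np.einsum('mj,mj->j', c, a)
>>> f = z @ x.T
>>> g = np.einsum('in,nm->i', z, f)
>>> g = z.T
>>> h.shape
(29, 13)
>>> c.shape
(13, 29)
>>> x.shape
(13, 29)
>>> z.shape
(29, 29)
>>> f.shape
(29, 13)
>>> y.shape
(29,)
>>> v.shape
(29, 3)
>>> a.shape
(13, 29)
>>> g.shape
(29, 29)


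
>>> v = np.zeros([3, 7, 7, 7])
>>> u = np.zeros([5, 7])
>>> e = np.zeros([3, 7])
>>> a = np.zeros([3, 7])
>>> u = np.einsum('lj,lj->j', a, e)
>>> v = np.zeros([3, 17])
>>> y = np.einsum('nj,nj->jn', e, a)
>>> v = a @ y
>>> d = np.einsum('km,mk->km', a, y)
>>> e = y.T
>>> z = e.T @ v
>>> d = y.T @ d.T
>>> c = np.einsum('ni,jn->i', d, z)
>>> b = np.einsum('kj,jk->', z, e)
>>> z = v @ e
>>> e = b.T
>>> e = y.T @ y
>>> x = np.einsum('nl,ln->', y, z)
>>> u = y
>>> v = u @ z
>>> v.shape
(7, 7)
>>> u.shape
(7, 3)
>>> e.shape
(3, 3)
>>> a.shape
(3, 7)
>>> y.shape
(7, 3)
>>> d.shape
(3, 3)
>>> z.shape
(3, 7)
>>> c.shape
(3,)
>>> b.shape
()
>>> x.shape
()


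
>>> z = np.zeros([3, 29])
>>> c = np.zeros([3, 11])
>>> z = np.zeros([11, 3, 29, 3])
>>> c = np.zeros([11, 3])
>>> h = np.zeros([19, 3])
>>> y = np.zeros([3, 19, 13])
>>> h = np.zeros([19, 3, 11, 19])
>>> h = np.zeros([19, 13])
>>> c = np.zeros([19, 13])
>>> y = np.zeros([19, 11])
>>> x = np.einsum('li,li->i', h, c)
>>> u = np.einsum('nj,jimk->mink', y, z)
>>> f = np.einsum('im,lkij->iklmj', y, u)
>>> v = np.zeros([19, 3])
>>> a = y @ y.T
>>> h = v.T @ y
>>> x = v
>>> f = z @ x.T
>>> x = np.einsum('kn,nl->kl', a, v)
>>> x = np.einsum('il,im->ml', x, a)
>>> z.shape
(11, 3, 29, 3)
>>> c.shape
(19, 13)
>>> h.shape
(3, 11)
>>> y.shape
(19, 11)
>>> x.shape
(19, 3)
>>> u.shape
(29, 3, 19, 3)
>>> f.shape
(11, 3, 29, 19)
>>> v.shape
(19, 3)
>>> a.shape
(19, 19)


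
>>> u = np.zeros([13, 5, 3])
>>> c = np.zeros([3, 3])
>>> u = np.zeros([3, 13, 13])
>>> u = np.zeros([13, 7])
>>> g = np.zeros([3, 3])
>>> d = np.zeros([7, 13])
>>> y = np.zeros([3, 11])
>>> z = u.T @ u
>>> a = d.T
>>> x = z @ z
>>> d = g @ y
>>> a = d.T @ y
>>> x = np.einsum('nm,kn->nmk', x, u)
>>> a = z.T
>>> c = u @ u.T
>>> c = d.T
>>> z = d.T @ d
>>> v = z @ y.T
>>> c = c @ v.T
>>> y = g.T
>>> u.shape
(13, 7)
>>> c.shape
(11, 11)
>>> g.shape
(3, 3)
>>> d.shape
(3, 11)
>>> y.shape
(3, 3)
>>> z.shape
(11, 11)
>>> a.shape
(7, 7)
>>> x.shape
(7, 7, 13)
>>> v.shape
(11, 3)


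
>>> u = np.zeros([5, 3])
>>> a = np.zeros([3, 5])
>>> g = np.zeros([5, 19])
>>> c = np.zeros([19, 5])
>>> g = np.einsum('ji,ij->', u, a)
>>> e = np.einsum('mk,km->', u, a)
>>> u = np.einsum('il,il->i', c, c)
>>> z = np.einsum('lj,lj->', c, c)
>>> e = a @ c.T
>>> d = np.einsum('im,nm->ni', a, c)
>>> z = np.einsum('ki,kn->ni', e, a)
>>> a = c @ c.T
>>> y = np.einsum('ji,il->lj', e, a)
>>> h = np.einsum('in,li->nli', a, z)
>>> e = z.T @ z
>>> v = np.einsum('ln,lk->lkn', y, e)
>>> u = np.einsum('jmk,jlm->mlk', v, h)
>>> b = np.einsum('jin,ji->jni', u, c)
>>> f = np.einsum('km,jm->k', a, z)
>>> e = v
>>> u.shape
(19, 5, 3)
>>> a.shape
(19, 19)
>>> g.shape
()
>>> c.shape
(19, 5)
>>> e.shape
(19, 19, 3)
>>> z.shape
(5, 19)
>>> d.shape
(19, 3)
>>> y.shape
(19, 3)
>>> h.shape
(19, 5, 19)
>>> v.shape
(19, 19, 3)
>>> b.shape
(19, 3, 5)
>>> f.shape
(19,)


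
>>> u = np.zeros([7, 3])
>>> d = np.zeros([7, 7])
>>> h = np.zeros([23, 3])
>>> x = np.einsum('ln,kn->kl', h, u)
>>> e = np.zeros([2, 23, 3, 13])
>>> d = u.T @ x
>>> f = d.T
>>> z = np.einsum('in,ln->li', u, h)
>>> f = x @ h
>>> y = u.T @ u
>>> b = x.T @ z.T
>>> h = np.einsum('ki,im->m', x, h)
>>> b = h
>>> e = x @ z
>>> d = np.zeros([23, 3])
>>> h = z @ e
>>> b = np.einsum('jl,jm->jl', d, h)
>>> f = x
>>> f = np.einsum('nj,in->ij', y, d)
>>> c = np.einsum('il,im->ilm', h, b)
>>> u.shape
(7, 3)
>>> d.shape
(23, 3)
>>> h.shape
(23, 7)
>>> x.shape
(7, 23)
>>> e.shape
(7, 7)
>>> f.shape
(23, 3)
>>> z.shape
(23, 7)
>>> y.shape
(3, 3)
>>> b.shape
(23, 3)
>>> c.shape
(23, 7, 3)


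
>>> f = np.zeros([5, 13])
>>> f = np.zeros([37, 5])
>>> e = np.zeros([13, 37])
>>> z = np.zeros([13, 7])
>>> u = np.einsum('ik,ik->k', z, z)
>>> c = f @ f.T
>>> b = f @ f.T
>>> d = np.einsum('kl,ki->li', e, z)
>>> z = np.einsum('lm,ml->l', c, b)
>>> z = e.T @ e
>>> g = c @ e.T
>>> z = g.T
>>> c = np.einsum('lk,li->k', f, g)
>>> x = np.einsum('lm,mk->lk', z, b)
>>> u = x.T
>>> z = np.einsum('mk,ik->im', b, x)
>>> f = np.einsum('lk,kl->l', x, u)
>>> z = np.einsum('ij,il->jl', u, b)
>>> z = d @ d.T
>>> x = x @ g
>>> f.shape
(13,)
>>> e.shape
(13, 37)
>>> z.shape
(37, 37)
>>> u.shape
(37, 13)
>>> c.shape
(5,)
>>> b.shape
(37, 37)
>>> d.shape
(37, 7)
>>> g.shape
(37, 13)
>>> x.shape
(13, 13)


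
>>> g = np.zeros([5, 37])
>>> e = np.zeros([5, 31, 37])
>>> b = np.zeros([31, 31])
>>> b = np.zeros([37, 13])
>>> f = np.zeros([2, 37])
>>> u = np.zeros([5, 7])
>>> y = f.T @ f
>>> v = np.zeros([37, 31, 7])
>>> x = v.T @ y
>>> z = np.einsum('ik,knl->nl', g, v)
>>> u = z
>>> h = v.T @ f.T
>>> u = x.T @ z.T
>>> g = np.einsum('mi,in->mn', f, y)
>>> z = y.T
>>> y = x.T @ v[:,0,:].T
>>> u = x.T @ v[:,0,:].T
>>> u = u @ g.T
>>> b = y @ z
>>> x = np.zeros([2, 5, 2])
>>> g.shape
(2, 37)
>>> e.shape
(5, 31, 37)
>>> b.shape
(37, 31, 37)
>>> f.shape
(2, 37)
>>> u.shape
(37, 31, 2)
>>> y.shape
(37, 31, 37)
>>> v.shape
(37, 31, 7)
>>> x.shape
(2, 5, 2)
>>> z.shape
(37, 37)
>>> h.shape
(7, 31, 2)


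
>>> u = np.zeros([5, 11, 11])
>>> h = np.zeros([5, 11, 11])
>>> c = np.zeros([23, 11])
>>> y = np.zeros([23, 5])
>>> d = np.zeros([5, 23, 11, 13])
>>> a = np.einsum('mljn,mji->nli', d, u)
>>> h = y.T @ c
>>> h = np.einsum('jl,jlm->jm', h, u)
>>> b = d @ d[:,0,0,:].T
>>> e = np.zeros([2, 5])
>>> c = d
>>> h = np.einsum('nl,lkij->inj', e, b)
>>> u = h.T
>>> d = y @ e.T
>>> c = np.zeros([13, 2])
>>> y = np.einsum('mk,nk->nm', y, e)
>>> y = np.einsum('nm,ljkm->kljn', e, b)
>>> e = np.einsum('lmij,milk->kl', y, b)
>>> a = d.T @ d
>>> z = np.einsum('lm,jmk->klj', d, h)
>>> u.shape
(5, 2, 11)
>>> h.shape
(11, 2, 5)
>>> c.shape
(13, 2)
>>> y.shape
(11, 5, 23, 2)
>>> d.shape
(23, 2)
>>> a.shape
(2, 2)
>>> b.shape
(5, 23, 11, 5)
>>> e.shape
(5, 11)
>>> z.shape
(5, 23, 11)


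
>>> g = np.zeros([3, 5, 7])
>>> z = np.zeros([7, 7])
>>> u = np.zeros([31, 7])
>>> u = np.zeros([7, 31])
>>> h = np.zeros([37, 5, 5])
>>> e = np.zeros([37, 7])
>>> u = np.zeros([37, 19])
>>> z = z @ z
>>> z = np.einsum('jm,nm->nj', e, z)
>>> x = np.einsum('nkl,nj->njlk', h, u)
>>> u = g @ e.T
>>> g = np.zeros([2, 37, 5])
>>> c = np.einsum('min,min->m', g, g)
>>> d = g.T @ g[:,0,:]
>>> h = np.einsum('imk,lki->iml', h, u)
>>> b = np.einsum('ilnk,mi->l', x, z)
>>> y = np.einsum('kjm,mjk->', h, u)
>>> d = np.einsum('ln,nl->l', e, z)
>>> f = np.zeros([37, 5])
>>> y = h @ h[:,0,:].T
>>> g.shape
(2, 37, 5)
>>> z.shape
(7, 37)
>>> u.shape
(3, 5, 37)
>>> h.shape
(37, 5, 3)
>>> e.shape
(37, 7)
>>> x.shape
(37, 19, 5, 5)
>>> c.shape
(2,)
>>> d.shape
(37,)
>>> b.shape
(19,)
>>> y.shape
(37, 5, 37)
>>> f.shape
(37, 5)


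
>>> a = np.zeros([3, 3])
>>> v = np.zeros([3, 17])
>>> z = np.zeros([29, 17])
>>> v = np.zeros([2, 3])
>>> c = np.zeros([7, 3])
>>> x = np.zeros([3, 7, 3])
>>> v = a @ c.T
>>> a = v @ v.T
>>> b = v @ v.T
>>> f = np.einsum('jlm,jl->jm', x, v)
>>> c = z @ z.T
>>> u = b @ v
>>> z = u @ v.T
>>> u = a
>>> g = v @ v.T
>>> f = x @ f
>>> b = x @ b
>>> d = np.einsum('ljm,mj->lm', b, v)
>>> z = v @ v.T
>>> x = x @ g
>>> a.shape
(3, 3)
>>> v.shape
(3, 7)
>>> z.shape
(3, 3)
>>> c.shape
(29, 29)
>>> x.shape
(3, 7, 3)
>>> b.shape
(3, 7, 3)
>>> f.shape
(3, 7, 3)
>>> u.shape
(3, 3)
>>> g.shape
(3, 3)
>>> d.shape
(3, 3)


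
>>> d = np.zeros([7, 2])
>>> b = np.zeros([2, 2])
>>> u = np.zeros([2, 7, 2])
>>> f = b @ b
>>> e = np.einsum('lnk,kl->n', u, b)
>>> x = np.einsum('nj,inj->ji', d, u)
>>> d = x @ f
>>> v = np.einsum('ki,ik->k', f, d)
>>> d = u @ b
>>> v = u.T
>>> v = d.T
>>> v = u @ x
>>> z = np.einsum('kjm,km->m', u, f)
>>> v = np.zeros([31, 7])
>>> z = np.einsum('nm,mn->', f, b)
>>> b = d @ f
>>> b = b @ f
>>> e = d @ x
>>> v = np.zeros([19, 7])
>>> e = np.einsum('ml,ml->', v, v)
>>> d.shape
(2, 7, 2)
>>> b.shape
(2, 7, 2)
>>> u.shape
(2, 7, 2)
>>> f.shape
(2, 2)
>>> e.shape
()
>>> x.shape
(2, 2)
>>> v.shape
(19, 7)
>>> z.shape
()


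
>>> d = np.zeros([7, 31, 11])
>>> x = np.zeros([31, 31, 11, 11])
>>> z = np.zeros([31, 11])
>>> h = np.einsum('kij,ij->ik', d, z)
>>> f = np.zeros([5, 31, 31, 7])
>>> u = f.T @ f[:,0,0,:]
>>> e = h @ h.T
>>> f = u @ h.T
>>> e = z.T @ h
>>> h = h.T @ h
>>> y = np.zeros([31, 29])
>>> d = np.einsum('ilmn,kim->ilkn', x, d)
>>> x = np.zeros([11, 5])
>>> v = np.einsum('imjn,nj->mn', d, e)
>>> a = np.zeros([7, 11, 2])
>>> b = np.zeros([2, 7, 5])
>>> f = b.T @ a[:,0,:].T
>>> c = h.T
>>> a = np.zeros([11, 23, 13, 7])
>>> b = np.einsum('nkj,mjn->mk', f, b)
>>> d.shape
(31, 31, 7, 11)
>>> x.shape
(11, 5)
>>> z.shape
(31, 11)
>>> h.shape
(7, 7)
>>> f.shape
(5, 7, 7)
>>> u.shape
(7, 31, 31, 7)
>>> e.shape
(11, 7)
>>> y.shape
(31, 29)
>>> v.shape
(31, 11)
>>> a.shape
(11, 23, 13, 7)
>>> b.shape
(2, 7)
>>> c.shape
(7, 7)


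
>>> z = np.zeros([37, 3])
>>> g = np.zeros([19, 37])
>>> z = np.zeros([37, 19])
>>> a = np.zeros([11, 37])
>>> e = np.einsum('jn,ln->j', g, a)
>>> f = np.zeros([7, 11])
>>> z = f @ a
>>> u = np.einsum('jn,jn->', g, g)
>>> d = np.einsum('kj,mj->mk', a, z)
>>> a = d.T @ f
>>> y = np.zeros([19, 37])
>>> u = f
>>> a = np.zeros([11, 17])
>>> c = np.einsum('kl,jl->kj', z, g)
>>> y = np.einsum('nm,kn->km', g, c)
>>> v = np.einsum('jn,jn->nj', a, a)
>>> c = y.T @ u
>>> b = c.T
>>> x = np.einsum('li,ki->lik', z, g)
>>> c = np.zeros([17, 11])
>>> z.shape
(7, 37)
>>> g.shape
(19, 37)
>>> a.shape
(11, 17)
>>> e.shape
(19,)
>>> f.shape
(7, 11)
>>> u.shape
(7, 11)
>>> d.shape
(7, 11)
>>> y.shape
(7, 37)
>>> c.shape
(17, 11)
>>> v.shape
(17, 11)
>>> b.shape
(11, 37)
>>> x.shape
(7, 37, 19)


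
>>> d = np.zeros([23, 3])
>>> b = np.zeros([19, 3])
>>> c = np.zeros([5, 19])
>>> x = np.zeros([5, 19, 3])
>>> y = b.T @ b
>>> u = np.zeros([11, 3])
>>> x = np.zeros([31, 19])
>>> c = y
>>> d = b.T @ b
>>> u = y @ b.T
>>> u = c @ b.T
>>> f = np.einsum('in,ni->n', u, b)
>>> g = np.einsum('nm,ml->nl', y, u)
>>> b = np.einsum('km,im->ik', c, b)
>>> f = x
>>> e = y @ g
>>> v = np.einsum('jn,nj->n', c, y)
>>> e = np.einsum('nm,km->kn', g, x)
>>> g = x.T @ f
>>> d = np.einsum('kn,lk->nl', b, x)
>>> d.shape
(3, 31)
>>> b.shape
(19, 3)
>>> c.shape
(3, 3)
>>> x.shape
(31, 19)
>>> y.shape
(3, 3)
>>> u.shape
(3, 19)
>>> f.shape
(31, 19)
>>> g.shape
(19, 19)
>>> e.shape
(31, 3)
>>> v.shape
(3,)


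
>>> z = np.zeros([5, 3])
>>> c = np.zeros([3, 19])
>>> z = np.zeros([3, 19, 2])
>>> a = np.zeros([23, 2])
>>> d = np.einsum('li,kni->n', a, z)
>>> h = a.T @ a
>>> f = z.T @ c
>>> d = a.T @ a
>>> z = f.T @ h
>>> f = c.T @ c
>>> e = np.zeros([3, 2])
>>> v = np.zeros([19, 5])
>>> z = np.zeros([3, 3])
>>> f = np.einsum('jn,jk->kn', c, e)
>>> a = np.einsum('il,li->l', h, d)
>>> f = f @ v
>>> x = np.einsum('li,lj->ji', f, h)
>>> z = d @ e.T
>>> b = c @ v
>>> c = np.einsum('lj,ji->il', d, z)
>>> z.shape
(2, 3)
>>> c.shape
(3, 2)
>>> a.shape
(2,)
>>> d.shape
(2, 2)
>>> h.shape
(2, 2)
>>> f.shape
(2, 5)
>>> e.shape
(3, 2)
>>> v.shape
(19, 5)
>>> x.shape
(2, 5)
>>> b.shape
(3, 5)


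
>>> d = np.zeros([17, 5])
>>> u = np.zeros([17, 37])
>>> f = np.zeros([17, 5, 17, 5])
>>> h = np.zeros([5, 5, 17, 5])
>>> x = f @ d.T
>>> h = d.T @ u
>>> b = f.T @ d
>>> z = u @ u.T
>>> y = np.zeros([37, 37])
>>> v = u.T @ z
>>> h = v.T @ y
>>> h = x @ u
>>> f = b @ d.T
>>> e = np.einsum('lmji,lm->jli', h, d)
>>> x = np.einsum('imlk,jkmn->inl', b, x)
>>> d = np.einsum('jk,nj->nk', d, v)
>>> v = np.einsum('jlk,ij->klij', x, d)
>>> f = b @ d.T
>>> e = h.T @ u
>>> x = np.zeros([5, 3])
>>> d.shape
(37, 5)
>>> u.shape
(17, 37)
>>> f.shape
(5, 17, 5, 37)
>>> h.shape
(17, 5, 17, 37)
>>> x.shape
(5, 3)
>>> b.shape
(5, 17, 5, 5)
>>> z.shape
(17, 17)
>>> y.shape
(37, 37)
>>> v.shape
(5, 17, 37, 5)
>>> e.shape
(37, 17, 5, 37)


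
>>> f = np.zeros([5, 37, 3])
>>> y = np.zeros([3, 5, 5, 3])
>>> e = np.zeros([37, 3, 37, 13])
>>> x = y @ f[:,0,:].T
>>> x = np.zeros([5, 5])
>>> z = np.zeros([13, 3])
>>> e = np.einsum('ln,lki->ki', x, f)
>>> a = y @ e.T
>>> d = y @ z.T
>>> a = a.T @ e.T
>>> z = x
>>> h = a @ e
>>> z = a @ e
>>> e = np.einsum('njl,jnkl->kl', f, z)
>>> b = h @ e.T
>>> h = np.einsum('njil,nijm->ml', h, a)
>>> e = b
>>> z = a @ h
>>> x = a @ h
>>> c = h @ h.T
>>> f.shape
(5, 37, 3)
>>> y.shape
(3, 5, 5, 3)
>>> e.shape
(37, 5, 5, 5)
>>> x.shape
(37, 5, 5, 3)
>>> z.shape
(37, 5, 5, 3)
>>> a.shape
(37, 5, 5, 37)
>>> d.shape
(3, 5, 5, 13)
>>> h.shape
(37, 3)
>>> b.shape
(37, 5, 5, 5)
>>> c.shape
(37, 37)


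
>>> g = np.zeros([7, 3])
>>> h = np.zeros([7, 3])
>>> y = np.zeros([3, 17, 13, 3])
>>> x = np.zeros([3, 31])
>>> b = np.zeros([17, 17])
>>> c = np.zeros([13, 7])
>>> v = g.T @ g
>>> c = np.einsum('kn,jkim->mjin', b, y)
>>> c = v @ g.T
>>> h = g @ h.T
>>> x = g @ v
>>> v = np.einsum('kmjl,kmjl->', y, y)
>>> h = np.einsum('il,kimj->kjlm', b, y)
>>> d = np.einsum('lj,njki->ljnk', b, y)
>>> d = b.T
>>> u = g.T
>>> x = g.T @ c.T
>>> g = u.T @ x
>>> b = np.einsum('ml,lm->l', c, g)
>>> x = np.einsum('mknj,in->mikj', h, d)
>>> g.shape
(7, 3)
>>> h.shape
(3, 3, 17, 13)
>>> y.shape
(3, 17, 13, 3)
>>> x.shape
(3, 17, 3, 13)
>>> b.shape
(7,)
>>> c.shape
(3, 7)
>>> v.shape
()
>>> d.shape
(17, 17)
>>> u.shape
(3, 7)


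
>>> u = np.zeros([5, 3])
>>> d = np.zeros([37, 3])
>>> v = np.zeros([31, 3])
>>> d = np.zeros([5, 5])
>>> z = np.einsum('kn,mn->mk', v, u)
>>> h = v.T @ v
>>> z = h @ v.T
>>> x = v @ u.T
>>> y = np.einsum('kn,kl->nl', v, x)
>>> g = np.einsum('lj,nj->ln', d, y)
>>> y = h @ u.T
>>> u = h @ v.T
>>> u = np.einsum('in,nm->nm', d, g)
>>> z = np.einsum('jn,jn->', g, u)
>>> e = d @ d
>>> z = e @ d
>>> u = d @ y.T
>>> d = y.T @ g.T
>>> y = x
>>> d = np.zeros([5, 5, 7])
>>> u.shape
(5, 3)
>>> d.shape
(5, 5, 7)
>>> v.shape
(31, 3)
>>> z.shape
(5, 5)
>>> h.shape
(3, 3)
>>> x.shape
(31, 5)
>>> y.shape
(31, 5)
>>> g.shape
(5, 3)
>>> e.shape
(5, 5)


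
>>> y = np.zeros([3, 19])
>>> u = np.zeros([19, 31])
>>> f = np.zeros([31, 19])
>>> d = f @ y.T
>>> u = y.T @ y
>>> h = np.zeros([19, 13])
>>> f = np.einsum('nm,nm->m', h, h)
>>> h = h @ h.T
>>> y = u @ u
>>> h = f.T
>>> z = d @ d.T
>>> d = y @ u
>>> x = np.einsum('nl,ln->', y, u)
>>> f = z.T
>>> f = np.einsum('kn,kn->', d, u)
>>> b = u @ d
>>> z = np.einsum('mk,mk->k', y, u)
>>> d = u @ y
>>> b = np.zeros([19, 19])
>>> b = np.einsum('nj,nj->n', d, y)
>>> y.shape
(19, 19)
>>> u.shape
(19, 19)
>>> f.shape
()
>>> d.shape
(19, 19)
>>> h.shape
(13,)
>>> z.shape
(19,)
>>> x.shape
()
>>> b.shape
(19,)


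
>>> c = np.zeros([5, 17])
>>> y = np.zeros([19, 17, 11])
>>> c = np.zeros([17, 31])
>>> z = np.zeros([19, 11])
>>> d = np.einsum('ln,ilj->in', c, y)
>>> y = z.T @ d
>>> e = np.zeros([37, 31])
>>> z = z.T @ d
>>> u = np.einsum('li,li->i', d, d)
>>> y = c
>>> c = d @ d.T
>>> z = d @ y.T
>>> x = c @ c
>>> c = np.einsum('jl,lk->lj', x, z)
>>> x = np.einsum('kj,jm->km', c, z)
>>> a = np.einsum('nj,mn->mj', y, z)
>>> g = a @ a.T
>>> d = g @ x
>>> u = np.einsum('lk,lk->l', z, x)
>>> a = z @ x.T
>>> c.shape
(19, 19)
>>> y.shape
(17, 31)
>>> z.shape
(19, 17)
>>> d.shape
(19, 17)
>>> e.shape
(37, 31)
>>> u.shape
(19,)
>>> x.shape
(19, 17)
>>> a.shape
(19, 19)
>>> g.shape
(19, 19)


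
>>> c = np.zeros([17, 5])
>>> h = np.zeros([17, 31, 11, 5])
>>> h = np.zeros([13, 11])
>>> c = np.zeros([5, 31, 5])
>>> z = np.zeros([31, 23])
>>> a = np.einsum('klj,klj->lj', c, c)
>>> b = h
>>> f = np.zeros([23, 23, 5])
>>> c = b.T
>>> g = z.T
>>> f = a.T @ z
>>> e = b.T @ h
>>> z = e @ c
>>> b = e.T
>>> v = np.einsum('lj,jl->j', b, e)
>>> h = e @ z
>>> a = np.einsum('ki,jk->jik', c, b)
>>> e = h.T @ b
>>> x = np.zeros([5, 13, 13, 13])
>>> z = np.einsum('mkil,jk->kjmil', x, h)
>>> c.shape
(11, 13)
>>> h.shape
(11, 13)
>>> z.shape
(13, 11, 5, 13, 13)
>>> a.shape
(11, 13, 11)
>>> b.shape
(11, 11)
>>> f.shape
(5, 23)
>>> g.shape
(23, 31)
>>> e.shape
(13, 11)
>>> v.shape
(11,)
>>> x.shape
(5, 13, 13, 13)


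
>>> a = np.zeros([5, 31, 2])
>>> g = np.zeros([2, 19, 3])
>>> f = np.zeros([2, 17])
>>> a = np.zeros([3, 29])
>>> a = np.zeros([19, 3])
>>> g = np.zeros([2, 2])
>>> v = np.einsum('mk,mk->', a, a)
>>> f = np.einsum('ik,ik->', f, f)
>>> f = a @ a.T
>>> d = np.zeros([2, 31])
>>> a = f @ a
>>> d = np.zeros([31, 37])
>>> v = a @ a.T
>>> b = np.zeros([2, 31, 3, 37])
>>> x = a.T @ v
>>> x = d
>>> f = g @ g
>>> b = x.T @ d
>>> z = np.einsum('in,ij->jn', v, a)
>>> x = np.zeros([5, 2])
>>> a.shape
(19, 3)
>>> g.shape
(2, 2)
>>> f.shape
(2, 2)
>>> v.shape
(19, 19)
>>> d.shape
(31, 37)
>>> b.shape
(37, 37)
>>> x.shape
(5, 2)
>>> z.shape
(3, 19)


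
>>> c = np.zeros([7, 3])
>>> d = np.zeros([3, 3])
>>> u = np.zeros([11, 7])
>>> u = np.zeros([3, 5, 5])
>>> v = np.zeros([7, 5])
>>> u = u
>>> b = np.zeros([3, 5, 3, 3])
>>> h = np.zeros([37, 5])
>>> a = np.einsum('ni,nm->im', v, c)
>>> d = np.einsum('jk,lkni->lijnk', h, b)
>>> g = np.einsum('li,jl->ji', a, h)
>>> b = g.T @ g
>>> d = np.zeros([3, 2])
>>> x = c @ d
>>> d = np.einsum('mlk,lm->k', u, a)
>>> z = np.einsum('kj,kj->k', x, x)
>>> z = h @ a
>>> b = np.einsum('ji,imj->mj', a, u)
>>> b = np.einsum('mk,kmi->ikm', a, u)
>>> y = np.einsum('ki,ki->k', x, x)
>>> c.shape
(7, 3)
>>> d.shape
(5,)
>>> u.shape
(3, 5, 5)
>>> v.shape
(7, 5)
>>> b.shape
(5, 3, 5)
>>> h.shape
(37, 5)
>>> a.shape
(5, 3)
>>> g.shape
(37, 3)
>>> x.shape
(7, 2)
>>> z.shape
(37, 3)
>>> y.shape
(7,)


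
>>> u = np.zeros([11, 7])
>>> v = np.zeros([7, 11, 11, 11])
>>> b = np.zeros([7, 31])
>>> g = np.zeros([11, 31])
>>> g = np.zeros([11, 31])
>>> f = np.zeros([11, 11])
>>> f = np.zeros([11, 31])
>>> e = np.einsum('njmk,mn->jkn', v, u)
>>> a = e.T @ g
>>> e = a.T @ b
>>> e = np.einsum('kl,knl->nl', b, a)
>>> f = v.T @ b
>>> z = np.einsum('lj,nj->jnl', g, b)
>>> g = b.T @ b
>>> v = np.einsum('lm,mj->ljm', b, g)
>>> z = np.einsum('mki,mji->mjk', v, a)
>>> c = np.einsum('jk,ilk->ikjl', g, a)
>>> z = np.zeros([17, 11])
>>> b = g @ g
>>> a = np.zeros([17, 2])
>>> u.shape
(11, 7)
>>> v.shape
(7, 31, 31)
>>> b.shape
(31, 31)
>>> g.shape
(31, 31)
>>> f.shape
(11, 11, 11, 31)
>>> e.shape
(11, 31)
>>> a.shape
(17, 2)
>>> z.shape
(17, 11)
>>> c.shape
(7, 31, 31, 11)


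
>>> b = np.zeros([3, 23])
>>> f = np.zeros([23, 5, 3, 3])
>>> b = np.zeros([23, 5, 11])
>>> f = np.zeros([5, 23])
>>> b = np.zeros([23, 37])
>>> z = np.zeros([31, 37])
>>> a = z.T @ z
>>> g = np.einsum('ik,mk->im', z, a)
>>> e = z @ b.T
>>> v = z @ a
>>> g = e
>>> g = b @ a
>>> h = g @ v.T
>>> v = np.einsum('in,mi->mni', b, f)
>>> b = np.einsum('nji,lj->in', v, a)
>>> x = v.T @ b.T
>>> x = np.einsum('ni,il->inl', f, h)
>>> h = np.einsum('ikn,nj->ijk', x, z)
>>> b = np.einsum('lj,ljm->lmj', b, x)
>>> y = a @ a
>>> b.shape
(23, 31, 5)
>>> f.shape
(5, 23)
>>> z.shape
(31, 37)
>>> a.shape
(37, 37)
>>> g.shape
(23, 37)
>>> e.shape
(31, 23)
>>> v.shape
(5, 37, 23)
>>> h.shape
(23, 37, 5)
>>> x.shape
(23, 5, 31)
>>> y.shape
(37, 37)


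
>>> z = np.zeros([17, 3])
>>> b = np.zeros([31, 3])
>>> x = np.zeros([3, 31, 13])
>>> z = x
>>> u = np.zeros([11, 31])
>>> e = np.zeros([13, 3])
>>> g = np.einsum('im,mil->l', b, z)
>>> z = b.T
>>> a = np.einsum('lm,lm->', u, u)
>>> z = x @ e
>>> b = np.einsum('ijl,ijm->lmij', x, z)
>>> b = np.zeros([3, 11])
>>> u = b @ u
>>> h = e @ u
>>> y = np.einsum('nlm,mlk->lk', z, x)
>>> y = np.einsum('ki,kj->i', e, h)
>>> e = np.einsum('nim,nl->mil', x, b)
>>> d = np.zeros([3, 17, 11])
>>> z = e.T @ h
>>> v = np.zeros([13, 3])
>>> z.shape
(11, 31, 31)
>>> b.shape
(3, 11)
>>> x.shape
(3, 31, 13)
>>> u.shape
(3, 31)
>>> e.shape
(13, 31, 11)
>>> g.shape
(13,)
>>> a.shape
()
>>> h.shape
(13, 31)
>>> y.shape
(3,)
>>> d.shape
(3, 17, 11)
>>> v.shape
(13, 3)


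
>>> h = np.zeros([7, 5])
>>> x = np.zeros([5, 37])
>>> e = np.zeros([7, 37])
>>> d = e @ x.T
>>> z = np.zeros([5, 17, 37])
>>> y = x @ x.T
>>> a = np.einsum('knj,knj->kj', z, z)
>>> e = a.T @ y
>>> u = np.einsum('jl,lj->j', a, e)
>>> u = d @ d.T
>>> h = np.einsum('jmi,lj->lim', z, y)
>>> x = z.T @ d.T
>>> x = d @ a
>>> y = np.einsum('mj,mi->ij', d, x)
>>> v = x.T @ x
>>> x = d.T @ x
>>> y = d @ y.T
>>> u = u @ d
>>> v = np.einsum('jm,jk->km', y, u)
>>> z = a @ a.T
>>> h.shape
(5, 37, 17)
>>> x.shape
(5, 37)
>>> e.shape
(37, 5)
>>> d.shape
(7, 5)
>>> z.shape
(5, 5)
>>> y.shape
(7, 37)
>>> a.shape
(5, 37)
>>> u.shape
(7, 5)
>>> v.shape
(5, 37)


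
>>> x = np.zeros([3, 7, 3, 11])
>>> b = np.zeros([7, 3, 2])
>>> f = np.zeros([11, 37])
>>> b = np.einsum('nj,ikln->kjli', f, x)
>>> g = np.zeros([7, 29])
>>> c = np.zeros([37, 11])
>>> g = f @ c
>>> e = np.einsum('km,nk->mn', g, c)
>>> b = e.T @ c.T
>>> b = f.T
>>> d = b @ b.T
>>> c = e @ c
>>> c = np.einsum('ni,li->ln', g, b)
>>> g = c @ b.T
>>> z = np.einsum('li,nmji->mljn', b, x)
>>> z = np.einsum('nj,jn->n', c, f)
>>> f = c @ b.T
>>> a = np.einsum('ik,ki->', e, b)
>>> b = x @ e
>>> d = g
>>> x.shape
(3, 7, 3, 11)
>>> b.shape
(3, 7, 3, 37)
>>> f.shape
(37, 37)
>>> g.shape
(37, 37)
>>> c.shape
(37, 11)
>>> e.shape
(11, 37)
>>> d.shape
(37, 37)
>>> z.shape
(37,)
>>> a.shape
()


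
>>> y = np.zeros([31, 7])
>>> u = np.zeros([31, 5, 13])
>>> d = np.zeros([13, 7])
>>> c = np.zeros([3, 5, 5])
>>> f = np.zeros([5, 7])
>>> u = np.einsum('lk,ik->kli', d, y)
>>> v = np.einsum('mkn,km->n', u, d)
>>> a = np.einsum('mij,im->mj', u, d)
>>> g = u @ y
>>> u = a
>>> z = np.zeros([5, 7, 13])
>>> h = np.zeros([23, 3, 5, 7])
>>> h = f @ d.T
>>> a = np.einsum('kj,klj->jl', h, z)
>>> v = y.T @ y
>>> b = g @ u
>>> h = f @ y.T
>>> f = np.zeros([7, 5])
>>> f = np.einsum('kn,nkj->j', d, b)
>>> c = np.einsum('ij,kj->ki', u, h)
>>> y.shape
(31, 7)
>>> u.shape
(7, 31)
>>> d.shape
(13, 7)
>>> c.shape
(5, 7)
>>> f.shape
(31,)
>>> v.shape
(7, 7)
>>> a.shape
(13, 7)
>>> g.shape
(7, 13, 7)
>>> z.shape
(5, 7, 13)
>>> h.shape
(5, 31)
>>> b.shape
(7, 13, 31)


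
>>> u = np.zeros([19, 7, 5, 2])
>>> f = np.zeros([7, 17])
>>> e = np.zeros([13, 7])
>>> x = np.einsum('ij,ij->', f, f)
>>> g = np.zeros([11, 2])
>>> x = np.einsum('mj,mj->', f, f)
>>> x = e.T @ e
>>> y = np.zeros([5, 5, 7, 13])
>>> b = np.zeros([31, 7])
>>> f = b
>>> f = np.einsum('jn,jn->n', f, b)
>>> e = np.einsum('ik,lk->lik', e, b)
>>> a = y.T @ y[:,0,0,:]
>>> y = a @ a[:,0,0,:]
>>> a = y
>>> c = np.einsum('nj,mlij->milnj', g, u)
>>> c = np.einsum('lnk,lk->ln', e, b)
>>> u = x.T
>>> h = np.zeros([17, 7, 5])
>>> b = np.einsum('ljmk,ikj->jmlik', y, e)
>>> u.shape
(7, 7)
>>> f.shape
(7,)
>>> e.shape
(31, 13, 7)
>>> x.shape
(7, 7)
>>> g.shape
(11, 2)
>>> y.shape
(13, 7, 5, 13)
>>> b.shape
(7, 5, 13, 31, 13)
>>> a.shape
(13, 7, 5, 13)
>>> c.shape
(31, 13)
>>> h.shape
(17, 7, 5)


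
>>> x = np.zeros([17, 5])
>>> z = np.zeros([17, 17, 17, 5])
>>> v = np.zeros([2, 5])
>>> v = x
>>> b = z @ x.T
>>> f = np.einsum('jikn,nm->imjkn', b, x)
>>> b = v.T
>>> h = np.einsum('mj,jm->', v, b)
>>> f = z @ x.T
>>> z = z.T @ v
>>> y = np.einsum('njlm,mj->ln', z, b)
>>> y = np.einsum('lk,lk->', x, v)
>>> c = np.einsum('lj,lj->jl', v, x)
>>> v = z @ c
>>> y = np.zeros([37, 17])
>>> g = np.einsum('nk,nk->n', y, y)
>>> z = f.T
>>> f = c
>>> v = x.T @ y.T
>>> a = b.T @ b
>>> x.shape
(17, 5)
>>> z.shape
(17, 17, 17, 17)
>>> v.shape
(5, 37)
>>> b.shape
(5, 17)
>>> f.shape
(5, 17)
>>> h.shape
()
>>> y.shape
(37, 17)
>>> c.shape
(5, 17)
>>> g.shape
(37,)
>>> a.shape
(17, 17)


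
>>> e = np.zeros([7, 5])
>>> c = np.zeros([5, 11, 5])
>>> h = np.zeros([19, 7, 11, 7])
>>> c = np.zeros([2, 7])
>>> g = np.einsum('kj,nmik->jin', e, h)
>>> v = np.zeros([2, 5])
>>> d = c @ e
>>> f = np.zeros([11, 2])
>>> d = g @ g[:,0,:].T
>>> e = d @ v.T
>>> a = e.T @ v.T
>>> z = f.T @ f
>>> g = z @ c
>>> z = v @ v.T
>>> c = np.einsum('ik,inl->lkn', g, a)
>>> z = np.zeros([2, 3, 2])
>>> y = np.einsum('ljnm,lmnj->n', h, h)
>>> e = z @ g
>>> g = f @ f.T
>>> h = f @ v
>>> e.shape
(2, 3, 7)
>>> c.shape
(2, 7, 11)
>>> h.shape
(11, 5)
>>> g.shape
(11, 11)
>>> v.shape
(2, 5)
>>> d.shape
(5, 11, 5)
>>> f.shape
(11, 2)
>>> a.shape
(2, 11, 2)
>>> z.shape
(2, 3, 2)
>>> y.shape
(11,)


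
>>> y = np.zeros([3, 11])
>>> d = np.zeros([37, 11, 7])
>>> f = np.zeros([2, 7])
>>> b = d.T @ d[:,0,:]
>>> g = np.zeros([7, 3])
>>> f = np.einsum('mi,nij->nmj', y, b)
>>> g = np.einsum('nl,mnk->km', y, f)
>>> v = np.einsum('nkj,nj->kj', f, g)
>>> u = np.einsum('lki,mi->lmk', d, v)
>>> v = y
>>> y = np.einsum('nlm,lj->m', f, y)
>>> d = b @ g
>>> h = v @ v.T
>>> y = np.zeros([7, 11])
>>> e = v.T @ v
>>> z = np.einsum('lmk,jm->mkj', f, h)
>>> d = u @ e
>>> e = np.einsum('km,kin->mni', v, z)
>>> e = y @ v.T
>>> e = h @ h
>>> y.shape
(7, 11)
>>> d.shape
(37, 3, 11)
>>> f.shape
(7, 3, 7)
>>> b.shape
(7, 11, 7)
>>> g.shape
(7, 7)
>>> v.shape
(3, 11)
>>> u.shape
(37, 3, 11)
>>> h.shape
(3, 3)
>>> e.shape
(3, 3)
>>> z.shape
(3, 7, 3)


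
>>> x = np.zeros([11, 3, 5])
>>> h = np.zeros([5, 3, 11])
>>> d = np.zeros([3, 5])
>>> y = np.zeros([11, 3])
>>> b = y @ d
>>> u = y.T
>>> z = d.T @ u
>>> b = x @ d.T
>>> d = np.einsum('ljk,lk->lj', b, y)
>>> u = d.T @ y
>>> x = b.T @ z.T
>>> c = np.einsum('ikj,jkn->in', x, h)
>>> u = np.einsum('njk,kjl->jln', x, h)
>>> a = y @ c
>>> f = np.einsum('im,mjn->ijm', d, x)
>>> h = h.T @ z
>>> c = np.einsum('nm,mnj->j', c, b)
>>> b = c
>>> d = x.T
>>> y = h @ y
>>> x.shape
(3, 3, 5)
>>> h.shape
(11, 3, 11)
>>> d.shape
(5, 3, 3)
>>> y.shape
(11, 3, 3)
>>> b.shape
(3,)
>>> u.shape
(3, 11, 3)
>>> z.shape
(5, 11)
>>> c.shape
(3,)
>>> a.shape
(11, 11)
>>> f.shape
(11, 3, 3)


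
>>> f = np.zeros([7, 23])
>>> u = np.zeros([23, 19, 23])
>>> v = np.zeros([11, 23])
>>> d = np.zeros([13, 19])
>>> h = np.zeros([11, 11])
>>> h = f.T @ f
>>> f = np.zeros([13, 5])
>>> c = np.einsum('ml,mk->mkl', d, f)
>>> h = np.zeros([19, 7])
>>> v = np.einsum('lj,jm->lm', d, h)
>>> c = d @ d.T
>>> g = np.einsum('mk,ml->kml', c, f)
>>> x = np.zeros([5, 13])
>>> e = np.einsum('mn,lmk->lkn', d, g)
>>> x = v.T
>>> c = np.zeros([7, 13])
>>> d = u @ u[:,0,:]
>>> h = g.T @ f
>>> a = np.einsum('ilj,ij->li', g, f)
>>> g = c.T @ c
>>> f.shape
(13, 5)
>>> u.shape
(23, 19, 23)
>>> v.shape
(13, 7)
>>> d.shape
(23, 19, 23)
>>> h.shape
(5, 13, 5)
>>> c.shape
(7, 13)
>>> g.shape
(13, 13)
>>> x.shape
(7, 13)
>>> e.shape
(13, 5, 19)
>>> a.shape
(13, 13)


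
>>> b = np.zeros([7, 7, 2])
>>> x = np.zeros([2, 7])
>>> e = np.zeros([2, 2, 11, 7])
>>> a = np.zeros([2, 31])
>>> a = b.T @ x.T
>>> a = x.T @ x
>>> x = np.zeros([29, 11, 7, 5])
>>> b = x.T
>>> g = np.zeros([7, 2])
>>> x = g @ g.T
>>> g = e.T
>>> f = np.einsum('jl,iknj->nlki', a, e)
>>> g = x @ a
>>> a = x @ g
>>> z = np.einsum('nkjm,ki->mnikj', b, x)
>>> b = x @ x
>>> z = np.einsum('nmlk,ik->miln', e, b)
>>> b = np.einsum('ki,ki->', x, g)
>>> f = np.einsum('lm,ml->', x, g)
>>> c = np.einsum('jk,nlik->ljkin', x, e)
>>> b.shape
()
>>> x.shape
(7, 7)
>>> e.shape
(2, 2, 11, 7)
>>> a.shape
(7, 7)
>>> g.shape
(7, 7)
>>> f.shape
()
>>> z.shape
(2, 7, 11, 2)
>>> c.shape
(2, 7, 7, 11, 2)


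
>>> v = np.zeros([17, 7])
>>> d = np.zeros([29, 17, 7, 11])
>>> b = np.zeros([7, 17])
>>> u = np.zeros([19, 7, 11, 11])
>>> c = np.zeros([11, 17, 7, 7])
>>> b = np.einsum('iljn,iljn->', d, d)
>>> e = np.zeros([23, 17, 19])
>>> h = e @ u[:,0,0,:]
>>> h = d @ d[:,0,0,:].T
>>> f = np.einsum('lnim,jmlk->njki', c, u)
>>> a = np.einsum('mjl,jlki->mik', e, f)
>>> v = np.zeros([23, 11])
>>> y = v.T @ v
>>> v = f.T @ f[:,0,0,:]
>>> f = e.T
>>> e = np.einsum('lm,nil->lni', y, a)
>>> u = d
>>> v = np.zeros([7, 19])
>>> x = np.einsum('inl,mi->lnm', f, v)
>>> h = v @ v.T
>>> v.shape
(7, 19)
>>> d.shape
(29, 17, 7, 11)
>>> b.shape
()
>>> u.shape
(29, 17, 7, 11)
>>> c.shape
(11, 17, 7, 7)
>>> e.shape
(11, 23, 7)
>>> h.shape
(7, 7)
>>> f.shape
(19, 17, 23)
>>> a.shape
(23, 7, 11)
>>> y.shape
(11, 11)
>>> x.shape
(23, 17, 7)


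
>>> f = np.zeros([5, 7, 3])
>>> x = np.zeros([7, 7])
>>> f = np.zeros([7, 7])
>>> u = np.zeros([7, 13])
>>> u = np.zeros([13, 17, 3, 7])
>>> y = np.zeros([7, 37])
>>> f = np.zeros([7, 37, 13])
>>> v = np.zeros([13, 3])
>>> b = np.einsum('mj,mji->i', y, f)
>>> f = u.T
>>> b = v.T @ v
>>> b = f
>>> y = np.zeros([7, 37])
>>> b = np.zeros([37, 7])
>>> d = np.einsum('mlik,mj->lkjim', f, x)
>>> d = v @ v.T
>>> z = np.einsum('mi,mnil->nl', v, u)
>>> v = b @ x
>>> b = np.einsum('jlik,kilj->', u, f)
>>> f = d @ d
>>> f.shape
(13, 13)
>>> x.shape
(7, 7)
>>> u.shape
(13, 17, 3, 7)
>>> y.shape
(7, 37)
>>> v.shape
(37, 7)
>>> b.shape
()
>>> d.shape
(13, 13)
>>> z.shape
(17, 7)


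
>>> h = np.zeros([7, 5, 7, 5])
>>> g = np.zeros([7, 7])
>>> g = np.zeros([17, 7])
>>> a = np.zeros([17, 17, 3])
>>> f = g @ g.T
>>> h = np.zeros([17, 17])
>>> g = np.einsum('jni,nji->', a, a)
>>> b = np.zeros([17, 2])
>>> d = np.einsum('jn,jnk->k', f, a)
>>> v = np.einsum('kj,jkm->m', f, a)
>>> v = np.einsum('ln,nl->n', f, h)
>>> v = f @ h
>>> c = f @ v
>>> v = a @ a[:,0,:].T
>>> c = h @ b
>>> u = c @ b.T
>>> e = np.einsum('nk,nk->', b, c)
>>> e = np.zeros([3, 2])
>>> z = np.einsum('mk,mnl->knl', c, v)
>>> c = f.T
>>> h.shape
(17, 17)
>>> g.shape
()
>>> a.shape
(17, 17, 3)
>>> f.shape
(17, 17)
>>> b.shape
(17, 2)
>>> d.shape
(3,)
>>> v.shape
(17, 17, 17)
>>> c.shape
(17, 17)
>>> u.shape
(17, 17)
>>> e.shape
(3, 2)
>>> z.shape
(2, 17, 17)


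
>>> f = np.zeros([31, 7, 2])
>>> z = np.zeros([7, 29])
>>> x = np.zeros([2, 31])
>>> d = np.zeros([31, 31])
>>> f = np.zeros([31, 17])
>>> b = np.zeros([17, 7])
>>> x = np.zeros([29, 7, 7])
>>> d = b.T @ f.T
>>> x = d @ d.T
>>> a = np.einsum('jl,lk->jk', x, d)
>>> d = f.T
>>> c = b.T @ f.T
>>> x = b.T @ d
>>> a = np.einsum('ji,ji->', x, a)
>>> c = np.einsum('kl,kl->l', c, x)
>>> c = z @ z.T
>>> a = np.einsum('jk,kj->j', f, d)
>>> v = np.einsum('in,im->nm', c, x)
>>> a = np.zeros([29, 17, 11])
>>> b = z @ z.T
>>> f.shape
(31, 17)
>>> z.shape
(7, 29)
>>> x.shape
(7, 31)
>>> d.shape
(17, 31)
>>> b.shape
(7, 7)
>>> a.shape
(29, 17, 11)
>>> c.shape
(7, 7)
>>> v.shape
(7, 31)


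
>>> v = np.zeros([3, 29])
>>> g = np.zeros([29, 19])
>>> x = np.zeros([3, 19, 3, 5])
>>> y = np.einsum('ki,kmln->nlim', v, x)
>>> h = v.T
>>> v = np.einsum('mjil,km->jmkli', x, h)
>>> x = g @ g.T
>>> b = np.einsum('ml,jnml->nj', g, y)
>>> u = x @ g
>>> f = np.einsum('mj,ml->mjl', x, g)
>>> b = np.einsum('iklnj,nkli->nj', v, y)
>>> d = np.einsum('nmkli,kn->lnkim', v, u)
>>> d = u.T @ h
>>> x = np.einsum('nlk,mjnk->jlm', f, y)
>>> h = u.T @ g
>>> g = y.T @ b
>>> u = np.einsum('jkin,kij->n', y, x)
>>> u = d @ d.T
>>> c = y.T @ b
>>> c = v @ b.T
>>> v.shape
(19, 3, 29, 5, 3)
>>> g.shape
(19, 29, 3, 3)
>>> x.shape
(3, 29, 5)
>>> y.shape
(5, 3, 29, 19)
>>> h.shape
(19, 19)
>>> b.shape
(5, 3)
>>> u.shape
(19, 19)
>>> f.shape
(29, 29, 19)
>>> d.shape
(19, 3)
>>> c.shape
(19, 3, 29, 5, 5)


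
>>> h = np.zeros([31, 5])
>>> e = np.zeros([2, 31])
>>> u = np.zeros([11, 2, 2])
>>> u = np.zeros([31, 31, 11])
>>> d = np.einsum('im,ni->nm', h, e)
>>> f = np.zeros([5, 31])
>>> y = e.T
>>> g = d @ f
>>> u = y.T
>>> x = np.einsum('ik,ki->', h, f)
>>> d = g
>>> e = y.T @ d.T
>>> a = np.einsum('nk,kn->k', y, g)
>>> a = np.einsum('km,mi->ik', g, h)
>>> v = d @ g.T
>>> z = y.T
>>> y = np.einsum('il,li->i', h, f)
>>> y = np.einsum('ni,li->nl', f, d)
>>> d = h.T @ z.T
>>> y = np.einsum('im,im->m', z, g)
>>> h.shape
(31, 5)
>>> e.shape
(2, 2)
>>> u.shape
(2, 31)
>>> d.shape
(5, 2)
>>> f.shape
(5, 31)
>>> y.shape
(31,)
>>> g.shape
(2, 31)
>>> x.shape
()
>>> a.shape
(5, 2)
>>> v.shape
(2, 2)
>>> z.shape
(2, 31)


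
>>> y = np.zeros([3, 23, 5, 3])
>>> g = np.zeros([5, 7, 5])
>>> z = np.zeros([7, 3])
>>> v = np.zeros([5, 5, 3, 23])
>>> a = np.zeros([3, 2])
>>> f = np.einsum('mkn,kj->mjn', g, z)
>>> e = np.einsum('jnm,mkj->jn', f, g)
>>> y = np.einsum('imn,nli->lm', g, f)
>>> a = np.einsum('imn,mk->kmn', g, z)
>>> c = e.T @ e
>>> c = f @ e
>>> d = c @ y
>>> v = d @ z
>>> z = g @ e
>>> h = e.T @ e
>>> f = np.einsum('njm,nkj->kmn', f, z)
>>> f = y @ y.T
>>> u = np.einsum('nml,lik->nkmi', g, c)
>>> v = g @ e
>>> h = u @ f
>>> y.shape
(3, 7)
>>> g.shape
(5, 7, 5)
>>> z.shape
(5, 7, 3)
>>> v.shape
(5, 7, 3)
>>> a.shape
(3, 7, 5)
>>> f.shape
(3, 3)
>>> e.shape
(5, 3)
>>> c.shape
(5, 3, 3)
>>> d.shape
(5, 3, 7)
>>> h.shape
(5, 3, 7, 3)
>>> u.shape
(5, 3, 7, 3)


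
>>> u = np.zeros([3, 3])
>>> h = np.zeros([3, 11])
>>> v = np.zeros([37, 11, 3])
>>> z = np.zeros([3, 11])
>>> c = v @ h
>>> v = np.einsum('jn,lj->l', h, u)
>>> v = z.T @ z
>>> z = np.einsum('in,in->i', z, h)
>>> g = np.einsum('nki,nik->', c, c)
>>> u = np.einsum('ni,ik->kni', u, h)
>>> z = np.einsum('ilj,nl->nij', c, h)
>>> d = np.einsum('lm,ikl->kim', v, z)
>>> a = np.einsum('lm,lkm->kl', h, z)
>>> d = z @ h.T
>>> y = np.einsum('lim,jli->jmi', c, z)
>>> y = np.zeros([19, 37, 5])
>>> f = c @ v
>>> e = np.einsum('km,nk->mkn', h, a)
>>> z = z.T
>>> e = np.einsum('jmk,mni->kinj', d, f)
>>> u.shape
(11, 3, 3)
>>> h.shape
(3, 11)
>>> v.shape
(11, 11)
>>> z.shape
(11, 37, 3)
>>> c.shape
(37, 11, 11)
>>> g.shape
()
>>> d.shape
(3, 37, 3)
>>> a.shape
(37, 3)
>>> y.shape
(19, 37, 5)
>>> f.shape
(37, 11, 11)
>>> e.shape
(3, 11, 11, 3)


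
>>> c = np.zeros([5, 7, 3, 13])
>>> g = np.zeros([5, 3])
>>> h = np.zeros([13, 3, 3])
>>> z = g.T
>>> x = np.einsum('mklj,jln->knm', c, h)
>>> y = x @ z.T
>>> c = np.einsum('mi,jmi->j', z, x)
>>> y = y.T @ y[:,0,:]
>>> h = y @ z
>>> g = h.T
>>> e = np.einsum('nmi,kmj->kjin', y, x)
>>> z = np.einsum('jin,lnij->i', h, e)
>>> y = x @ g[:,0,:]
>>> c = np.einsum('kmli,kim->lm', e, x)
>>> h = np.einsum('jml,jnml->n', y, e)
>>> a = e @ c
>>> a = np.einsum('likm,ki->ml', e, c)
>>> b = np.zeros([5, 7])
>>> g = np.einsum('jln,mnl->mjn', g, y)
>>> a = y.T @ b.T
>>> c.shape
(3, 5)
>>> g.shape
(7, 5, 3)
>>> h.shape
(5,)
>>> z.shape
(3,)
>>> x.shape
(7, 3, 5)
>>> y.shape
(7, 3, 3)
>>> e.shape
(7, 5, 3, 3)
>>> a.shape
(3, 3, 5)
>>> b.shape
(5, 7)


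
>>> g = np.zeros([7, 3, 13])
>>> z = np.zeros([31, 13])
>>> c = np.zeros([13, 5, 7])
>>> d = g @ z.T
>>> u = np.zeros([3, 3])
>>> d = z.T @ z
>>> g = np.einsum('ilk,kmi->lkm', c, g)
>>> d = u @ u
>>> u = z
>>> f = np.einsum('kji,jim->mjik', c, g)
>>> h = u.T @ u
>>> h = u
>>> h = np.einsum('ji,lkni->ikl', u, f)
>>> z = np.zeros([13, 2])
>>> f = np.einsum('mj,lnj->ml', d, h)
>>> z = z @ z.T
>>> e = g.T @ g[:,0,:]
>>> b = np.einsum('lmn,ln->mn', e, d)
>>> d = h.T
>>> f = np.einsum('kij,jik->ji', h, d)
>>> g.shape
(5, 7, 3)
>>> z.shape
(13, 13)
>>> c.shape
(13, 5, 7)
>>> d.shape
(3, 5, 13)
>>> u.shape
(31, 13)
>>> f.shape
(3, 5)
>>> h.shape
(13, 5, 3)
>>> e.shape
(3, 7, 3)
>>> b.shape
(7, 3)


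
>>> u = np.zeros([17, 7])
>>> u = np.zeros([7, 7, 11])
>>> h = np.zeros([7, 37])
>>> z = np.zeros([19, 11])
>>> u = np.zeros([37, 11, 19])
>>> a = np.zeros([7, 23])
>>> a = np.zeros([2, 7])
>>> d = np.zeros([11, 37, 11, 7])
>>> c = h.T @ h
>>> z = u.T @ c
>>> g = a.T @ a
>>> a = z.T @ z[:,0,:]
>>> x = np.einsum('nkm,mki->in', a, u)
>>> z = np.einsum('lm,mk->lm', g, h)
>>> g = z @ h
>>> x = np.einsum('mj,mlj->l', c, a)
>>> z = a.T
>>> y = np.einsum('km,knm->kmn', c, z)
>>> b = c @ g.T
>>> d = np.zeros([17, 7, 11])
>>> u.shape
(37, 11, 19)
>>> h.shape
(7, 37)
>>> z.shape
(37, 11, 37)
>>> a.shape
(37, 11, 37)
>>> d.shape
(17, 7, 11)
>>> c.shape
(37, 37)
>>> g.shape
(7, 37)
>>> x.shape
(11,)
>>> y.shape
(37, 37, 11)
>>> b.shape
(37, 7)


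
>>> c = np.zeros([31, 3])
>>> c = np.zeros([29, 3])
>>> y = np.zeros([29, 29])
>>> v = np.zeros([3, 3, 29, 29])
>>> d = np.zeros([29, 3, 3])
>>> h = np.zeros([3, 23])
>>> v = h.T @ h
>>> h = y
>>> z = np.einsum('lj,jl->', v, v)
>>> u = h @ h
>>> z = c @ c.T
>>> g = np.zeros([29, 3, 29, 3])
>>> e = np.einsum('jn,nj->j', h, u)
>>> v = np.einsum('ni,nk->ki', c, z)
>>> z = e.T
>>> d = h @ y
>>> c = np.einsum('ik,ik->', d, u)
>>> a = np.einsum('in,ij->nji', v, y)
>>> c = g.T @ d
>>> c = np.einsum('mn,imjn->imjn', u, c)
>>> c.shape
(3, 29, 3, 29)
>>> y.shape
(29, 29)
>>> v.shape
(29, 3)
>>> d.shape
(29, 29)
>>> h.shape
(29, 29)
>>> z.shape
(29,)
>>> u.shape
(29, 29)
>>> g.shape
(29, 3, 29, 3)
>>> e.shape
(29,)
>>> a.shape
(3, 29, 29)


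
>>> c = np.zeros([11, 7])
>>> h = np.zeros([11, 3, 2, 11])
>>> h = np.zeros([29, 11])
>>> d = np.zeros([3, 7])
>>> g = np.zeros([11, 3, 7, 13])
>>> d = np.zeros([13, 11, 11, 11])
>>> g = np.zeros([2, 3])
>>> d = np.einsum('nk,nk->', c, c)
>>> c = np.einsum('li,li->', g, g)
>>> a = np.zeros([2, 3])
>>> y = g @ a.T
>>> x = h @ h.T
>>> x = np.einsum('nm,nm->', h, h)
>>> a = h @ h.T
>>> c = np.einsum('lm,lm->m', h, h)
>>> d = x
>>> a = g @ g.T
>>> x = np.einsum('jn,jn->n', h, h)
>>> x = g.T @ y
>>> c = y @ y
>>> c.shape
(2, 2)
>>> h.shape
(29, 11)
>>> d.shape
()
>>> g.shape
(2, 3)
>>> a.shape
(2, 2)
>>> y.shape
(2, 2)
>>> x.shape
(3, 2)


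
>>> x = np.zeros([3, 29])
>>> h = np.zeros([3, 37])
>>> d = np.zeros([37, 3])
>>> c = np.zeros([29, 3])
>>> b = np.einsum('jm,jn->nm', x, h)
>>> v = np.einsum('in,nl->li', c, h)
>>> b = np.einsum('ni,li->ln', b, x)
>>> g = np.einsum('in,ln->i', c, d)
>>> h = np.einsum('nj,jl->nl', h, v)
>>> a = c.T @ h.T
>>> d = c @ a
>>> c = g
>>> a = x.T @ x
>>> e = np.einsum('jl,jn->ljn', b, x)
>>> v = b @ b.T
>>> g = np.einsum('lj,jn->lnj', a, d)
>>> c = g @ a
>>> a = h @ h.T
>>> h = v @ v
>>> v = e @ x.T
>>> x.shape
(3, 29)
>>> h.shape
(3, 3)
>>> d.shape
(29, 3)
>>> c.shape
(29, 3, 29)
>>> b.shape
(3, 37)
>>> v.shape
(37, 3, 3)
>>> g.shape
(29, 3, 29)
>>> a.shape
(3, 3)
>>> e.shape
(37, 3, 29)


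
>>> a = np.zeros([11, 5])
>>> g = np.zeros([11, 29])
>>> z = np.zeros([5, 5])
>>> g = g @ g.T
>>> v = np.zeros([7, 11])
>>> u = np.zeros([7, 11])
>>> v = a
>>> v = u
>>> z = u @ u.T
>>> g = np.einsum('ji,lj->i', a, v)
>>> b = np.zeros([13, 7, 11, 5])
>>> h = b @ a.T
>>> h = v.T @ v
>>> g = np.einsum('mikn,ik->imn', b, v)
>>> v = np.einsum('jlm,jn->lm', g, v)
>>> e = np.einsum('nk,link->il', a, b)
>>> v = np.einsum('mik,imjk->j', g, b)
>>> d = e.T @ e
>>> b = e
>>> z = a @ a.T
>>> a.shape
(11, 5)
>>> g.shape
(7, 13, 5)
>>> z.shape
(11, 11)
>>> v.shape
(11,)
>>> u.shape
(7, 11)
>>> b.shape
(7, 13)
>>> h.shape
(11, 11)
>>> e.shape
(7, 13)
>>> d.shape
(13, 13)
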